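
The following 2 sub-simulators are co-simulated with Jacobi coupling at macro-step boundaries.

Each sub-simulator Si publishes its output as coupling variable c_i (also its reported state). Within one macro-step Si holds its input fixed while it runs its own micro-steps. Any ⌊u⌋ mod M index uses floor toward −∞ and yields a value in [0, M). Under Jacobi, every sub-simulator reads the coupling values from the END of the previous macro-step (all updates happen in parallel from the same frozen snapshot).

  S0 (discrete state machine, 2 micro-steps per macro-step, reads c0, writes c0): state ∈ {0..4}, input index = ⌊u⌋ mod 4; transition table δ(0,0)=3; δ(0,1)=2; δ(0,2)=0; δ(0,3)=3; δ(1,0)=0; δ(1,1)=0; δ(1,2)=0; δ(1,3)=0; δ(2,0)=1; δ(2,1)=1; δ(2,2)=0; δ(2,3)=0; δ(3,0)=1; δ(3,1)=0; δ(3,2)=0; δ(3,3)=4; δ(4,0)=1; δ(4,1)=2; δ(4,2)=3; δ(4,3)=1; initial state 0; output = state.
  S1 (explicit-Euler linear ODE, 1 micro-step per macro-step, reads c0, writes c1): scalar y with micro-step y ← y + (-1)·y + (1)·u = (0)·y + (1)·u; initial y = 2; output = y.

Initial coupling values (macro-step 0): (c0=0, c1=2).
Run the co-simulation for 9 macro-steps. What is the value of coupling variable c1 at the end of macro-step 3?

macro 1: S0 reads c0=0 → after 2×micro: 1; S1 reads c0=0 → after 1×micro: 0 ⇒ (c0=1, c1=0)
macro 2: S0 reads c0=1 → after 2×micro: 2; S1 reads c0=1 → after 1×micro: 1 ⇒ (c0=2, c1=1)
macro 3: S0 reads c0=2 → after 2×micro: 0; S1 reads c0=2 → after 1×micro: 2 ⇒ (c0=0, c1=2)
macro 4: S0 reads c0=0 → after 2×micro: 1; S1 reads c0=0 → after 1×micro: 0 ⇒ (c0=1, c1=0)
macro 5: S0 reads c0=1 → after 2×micro: 2; S1 reads c0=1 → after 1×micro: 1 ⇒ (c0=2, c1=1)
macro 6: S0 reads c0=2 → after 2×micro: 0; S1 reads c0=2 → after 1×micro: 2 ⇒ (c0=0, c1=2)
macro 7: S0 reads c0=0 → after 2×micro: 1; S1 reads c0=0 → after 1×micro: 0 ⇒ (c0=1, c1=0)
macro 8: S0 reads c0=1 → after 2×micro: 2; S1 reads c0=1 → after 1×micro: 1 ⇒ (c0=2, c1=1)
macro 9: S0 reads c0=2 → after 2×micro: 0; S1 reads c0=2 → after 1×micro: 2 ⇒ (c0=0, c1=2)

c1 at macro-step 3 = 2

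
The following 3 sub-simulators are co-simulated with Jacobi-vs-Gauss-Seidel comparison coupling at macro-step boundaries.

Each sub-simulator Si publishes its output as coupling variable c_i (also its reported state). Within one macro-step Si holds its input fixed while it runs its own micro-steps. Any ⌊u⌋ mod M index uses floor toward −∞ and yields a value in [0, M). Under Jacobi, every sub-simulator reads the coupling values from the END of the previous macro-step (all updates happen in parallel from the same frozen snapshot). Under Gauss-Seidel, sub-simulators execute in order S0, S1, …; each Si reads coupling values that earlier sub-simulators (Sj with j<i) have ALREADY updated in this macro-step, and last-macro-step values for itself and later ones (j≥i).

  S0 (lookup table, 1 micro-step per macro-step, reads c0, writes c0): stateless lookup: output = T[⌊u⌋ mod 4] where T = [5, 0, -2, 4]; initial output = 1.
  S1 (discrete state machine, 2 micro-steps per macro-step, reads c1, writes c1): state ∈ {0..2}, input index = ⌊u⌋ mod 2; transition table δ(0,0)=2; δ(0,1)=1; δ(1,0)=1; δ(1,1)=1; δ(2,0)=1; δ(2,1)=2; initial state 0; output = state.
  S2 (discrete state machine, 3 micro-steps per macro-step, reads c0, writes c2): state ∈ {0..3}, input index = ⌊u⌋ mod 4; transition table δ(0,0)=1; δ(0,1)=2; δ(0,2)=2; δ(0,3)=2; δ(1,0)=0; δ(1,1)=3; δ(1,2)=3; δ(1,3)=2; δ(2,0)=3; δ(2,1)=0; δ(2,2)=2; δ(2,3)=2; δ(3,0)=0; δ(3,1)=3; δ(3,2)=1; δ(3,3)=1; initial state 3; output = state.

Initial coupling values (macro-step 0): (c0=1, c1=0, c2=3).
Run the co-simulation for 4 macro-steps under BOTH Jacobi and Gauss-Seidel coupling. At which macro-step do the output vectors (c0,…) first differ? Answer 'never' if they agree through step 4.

first divergence at macro-step: 1

[Jacobi] macro 1: S0 reads c0=1 → after 1×micro: 0; S1 reads c1=0 → after 2×micro: 1; S2 reads c0=1 → after 3×micro: 3 ⇒ (c0=0, c1=1, c2=3)
[Jacobi] macro 2: S0 reads c0=0 → after 1×micro: 5; S1 reads c1=1 → after 2×micro: 1; S2 reads c0=0 → after 3×micro: 0 ⇒ (c0=5, c1=1, c2=0)
[Jacobi] macro 3: S0 reads c0=5 → after 1×micro: 0; S1 reads c1=1 → after 2×micro: 1; S2 reads c0=5 → after 3×micro: 2 ⇒ (c0=0, c1=1, c2=2)
[Jacobi] macro 4: S0 reads c0=0 → after 1×micro: 5; S1 reads c1=1 → after 2×micro: 1; S2 reads c0=0 → after 3×micro: 1 ⇒ (c0=5, c1=1, c2=1)
[Gauss-Seidel] macro 1: S0 reads c0=1 → after 1×micro: 0; S1 reads c1=0 → after 2×micro: 1; S2 reads c0=0 → after 3×micro: 0 ⇒ (c0=0, c1=1, c2=0)
[Gauss-Seidel] macro 2: S0 reads c0=0 → after 1×micro: 5; S1 reads c1=1 → after 2×micro: 1; S2 reads c0=5 → after 3×micro: 2 ⇒ (c0=5, c1=1, c2=2)
[Gauss-Seidel] macro 3: S0 reads c0=5 → after 1×micro: 0; S1 reads c1=1 → after 2×micro: 1; S2 reads c0=0 → after 3×micro: 1 ⇒ (c0=0, c1=1, c2=1)
[Gauss-Seidel] macro 4: S0 reads c0=0 → after 1×micro: 5; S1 reads c1=1 → after 2×micro: 1; S2 reads c0=5 → after 3×micro: 3 ⇒ (c0=5, c1=1, c2=3)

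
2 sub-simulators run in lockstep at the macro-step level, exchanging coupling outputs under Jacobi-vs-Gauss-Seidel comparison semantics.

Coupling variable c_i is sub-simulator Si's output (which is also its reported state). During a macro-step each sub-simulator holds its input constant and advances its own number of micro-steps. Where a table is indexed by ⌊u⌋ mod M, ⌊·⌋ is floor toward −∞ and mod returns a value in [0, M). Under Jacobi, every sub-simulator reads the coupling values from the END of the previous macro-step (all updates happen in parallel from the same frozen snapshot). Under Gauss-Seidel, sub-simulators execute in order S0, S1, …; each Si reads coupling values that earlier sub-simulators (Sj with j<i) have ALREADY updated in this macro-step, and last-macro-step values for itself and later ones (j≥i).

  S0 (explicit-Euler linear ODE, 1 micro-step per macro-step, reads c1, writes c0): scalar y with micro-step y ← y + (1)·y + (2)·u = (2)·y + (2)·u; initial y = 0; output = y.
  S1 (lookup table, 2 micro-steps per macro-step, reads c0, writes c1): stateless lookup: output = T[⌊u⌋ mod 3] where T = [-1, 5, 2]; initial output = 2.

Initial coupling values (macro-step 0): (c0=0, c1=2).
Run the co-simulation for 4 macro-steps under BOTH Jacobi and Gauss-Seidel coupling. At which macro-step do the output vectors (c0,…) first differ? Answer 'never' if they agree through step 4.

first divergence at macro-step: 1

[Jacobi] macro 1: S0 reads c1=2 → after 1×micro: 4; S1 reads c0=0 → after 2×micro: -1 ⇒ (c0=4, c1=-1)
[Jacobi] macro 2: S0 reads c1=-1 → after 1×micro: 6; S1 reads c0=4 → after 2×micro: 5 ⇒ (c0=6, c1=5)
[Jacobi] macro 3: S0 reads c1=5 → after 1×micro: 22; S1 reads c0=6 → after 2×micro: -1 ⇒ (c0=22, c1=-1)
[Jacobi] macro 4: S0 reads c1=-1 → after 1×micro: 42; S1 reads c0=22 → after 2×micro: 5 ⇒ (c0=42, c1=5)
[Gauss-Seidel] macro 1: S0 reads c1=2 → after 1×micro: 4; S1 reads c0=4 → after 2×micro: 5 ⇒ (c0=4, c1=5)
[Gauss-Seidel] macro 2: S0 reads c1=5 → after 1×micro: 18; S1 reads c0=18 → after 2×micro: -1 ⇒ (c0=18, c1=-1)
[Gauss-Seidel] macro 3: S0 reads c1=-1 → after 1×micro: 34; S1 reads c0=34 → after 2×micro: 5 ⇒ (c0=34, c1=5)
[Gauss-Seidel] macro 4: S0 reads c1=5 → after 1×micro: 78; S1 reads c0=78 → after 2×micro: -1 ⇒ (c0=78, c1=-1)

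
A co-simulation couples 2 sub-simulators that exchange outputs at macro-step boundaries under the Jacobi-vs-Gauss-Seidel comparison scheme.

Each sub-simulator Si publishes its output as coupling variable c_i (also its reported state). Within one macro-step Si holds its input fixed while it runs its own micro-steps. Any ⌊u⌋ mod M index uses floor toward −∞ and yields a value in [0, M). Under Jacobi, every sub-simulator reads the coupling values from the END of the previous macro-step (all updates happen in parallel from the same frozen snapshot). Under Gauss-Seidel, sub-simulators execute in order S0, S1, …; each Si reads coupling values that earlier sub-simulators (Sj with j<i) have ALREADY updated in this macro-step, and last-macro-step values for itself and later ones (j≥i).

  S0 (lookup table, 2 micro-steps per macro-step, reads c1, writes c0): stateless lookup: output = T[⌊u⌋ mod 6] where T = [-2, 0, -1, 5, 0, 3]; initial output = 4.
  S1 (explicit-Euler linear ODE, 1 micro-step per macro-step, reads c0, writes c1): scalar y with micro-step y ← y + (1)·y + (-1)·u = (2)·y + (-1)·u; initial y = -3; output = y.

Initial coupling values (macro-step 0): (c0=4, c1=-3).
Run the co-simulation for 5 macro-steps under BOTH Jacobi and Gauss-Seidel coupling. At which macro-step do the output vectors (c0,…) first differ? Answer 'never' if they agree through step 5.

[Jacobi] macro 1: S0 reads c1=-3 → after 2×micro: 5; S1 reads c0=4 → after 1×micro: -10 ⇒ (c0=5, c1=-10)
[Jacobi] macro 2: S0 reads c1=-10 → after 2×micro: -1; S1 reads c0=5 → after 1×micro: -25 ⇒ (c0=-1, c1=-25)
[Jacobi] macro 3: S0 reads c1=-25 → after 2×micro: 3; S1 reads c0=-1 → after 1×micro: -49 ⇒ (c0=3, c1=-49)
[Jacobi] macro 4: S0 reads c1=-49 → after 2×micro: 3; S1 reads c0=3 → after 1×micro: -101 ⇒ (c0=3, c1=-101)
[Jacobi] macro 5: S0 reads c1=-101 → after 2×micro: 0; S1 reads c0=3 → after 1×micro: -205 ⇒ (c0=0, c1=-205)
[Gauss-Seidel] macro 1: S0 reads c1=-3 → after 2×micro: 5; S1 reads c0=5 → after 1×micro: -11 ⇒ (c0=5, c1=-11)
[Gauss-Seidel] macro 2: S0 reads c1=-11 → after 2×micro: 0; S1 reads c0=0 → after 1×micro: -22 ⇒ (c0=0, c1=-22)
[Gauss-Seidel] macro 3: S0 reads c1=-22 → after 2×micro: -1; S1 reads c0=-1 → after 1×micro: -43 ⇒ (c0=-1, c1=-43)
[Gauss-Seidel] macro 4: S0 reads c1=-43 → after 2×micro: 3; S1 reads c0=3 → after 1×micro: -89 ⇒ (c0=3, c1=-89)
[Gauss-Seidel] macro 5: S0 reads c1=-89 → after 2×micro: 0; S1 reads c0=0 → after 1×micro: -178 ⇒ (c0=0, c1=-178)

first divergence at macro-step: 1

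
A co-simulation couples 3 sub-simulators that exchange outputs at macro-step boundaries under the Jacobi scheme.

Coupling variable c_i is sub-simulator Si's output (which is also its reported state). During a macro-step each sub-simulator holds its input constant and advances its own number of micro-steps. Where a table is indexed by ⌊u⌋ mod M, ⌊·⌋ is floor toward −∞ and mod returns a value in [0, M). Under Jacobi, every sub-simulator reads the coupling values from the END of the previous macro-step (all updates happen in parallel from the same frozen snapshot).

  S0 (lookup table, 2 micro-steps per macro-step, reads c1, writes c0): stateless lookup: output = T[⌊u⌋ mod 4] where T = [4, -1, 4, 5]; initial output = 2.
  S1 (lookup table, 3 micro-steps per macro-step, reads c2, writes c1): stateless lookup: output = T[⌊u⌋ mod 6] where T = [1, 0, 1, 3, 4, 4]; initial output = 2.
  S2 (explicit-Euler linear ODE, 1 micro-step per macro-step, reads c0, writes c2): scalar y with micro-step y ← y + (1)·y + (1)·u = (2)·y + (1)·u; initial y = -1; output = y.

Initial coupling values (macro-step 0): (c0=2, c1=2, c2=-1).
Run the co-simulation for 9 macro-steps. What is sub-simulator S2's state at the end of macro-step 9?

S2 state at macro-step 9 = 811

macro 1: S0 reads c1=2 → after 2×micro: 4; S1 reads c2=-1 → after 3×micro: 4; S2 reads c0=2 → after 1×micro: 0 ⇒ (c0=4, c1=4, c2=0)
macro 2: S0 reads c1=4 → after 2×micro: 4; S1 reads c2=0 → after 3×micro: 1; S2 reads c0=4 → after 1×micro: 4 ⇒ (c0=4, c1=1, c2=4)
macro 3: S0 reads c1=1 → after 2×micro: -1; S1 reads c2=4 → after 3×micro: 4; S2 reads c0=4 → after 1×micro: 12 ⇒ (c0=-1, c1=4, c2=12)
macro 4: S0 reads c1=4 → after 2×micro: 4; S1 reads c2=12 → after 3×micro: 1; S2 reads c0=-1 → after 1×micro: 23 ⇒ (c0=4, c1=1, c2=23)
macro 5: S0 reads c1=1 → after 2×micro: -1; S1 reads c2=23 → after 3×micro: 4; S2 reads c0=4 → after 1×micro: 50 ⇒ (c0=-1, c1=4, c2=50)
macro 6: S0 reads c1=4 → after 2×micro: 4; S1 reads c2=50 → after 3×micro: 1; S2 reads c0=-1 → after 1×micro: 99 ⇒ (c0=4, c1=1, c2=99)
macro 7: S0 reads c1=1 → after 2×micro: -1; S1 reads c2=99 → after 3×micro: 3; S2 reads c0=4 → after 1×micro: 202 ⇒ (c0=-1, c1=3, c2=202)
macro 8: S0 reads c1=3 → after 2×micro: 5; S1 reads c2=202 → after 3×micro: 4; S2 reads c0=-1 → after 1×micro: 403 ⇒ (c0=5, c1=4, c2=403)
macro 9: S0 reads c1=4 → after 2×micro: 4; S1 reads c2=403 → after 3×micro: 0; S2 reads c0=5 → after 1×micro: 811 ⇒ (c0=4, c1=0, c2=811)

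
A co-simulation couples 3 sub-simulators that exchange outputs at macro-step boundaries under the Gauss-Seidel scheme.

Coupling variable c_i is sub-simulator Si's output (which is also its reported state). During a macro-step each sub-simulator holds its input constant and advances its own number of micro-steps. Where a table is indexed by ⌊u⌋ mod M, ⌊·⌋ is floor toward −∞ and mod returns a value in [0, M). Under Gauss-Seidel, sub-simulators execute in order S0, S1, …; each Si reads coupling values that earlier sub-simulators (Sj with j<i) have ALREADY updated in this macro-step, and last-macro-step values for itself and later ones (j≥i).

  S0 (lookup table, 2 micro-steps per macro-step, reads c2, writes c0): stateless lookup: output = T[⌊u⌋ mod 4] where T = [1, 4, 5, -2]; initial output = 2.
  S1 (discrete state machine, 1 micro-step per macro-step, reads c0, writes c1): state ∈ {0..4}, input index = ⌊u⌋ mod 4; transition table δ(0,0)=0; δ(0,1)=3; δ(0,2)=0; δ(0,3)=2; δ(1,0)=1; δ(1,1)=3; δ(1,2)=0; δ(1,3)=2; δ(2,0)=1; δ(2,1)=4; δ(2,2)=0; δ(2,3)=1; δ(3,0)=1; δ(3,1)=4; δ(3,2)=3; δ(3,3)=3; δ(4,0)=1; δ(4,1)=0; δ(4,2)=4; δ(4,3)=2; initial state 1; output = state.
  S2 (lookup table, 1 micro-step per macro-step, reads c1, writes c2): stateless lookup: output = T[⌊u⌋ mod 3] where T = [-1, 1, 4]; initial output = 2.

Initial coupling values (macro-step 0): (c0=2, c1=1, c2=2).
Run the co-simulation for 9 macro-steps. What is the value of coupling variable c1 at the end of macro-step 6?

macro 1: S0 reads c2=2 → after 2×micro: 5; S1 reads c0=5 → after 1×micro: 3; S2 reads c1=3 → after 1×micro: -1 ⇒ (c0=5, c1=3, c2=-1)
macro 2: S0 reads c2=-1 → after 2×micro: -2; S1 reads c0=-2 → after 1×micro: 3; S2 reads c1=3 → after 1×micro: -1 ⇒ (c0=-2, c1=3, c2=-1)
macro 3: S0 reads c2=-1 → after 2×micro: -2; S1 reads c0=-2 → after 1×micro: 3; S2 reads c1=3 → after 1×micro: -1 ⇒ (c0=-2, c1=3, c2=-1)
macro 4: S0 reads c2=-1 → after 2×micro: -2; S1 reads c0=-2 → after 1×micro: 3; S2 reads c1=3 → after 1×micro: -1 ⇒ (c0=-2, c1=3, c2=-1)
macro 5: S0 reads c2=-1 → after 2×micro: -2; S1 reads c0=-2 → after 1×micro: 3; S2 reads c1=3 → after 1×micro: -1 ⇒ (c0=-2, c1=3, c2=-1)
macro 6: S0 reads c2=-1 → after 2×micro: -2; S1 reads c0=-2 → after 1×micro: 3; S2 reads c1=3 → after 1×micro: -1 ⇒ (c0=-2, c1=3, c2=-1)
macro 7: S0 reads c2=-1 → after 2×micro: -2; S1 reads c0=-2 → after 1×micro: 3; S2 reads c1=3 → after 1×micro: -1 ⇒ (c0=-2, c1=3, c2=-1)
macro 8: S0 reads c2=-1 → after 2×micro: -2; S1 reads c0=-2 → after 1×micro: 3; S2 reads c1=3 → after 1×micro: -1 ⇒ (c0=-2, c1=3, c2=-1)
macro 9: S0 reads c2=-1 → after 2×micro: -2; S1 reads c0=-2 → after 1×micro: 3; S2 reads c1=3 → after 1×micro: -1 ⇒ (c0=-2, c1=3, c2=-1)

c1 at macro-step 6 = 3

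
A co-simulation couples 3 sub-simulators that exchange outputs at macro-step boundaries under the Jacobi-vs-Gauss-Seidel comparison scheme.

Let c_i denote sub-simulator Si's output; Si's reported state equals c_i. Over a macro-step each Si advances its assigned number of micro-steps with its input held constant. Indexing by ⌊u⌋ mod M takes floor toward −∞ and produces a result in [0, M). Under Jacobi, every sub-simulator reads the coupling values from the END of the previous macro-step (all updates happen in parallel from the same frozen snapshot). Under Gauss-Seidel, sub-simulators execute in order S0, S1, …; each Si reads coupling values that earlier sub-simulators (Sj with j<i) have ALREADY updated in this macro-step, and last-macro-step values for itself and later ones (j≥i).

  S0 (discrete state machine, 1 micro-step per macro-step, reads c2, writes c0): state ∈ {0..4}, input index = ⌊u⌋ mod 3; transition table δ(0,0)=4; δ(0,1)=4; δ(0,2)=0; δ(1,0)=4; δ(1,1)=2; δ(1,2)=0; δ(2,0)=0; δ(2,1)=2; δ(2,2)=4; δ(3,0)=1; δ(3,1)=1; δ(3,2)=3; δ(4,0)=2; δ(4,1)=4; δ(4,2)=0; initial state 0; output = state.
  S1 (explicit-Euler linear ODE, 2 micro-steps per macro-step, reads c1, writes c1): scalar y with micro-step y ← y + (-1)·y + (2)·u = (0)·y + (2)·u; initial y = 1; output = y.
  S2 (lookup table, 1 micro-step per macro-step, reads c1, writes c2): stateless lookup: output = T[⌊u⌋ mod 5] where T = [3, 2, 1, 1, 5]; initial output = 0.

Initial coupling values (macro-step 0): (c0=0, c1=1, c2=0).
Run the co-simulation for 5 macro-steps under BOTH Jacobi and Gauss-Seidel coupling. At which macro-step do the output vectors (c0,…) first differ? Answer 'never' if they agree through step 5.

[Jacobi] macro 1: S0 reads c2=0 → after 1×micro: 4; S1 reads c1=1 → after 2×micro: 2; S2 reads c1=1 → after 1×micro: 2 ⇒ (c0=4, c1=2, c2=2)
[Jacobi] macro 2: S0 reads c2=2 → after 1×micro: 0; S1 reads c1=2 → after 2×micro: 4; S2 reads c1=2 → after 1×micro: 1 ⇒ (c0=0, c1=4, c2=1)
[Jacobi] macro 3: S0 reads c2=1 → after 1×micro: 4; S1 reads c1=4 → after 2×micro: 8; S2 reads c1=4 → after 1×micro: 5 ⇒ (c0=4, c1=8, c2=5)
[Jacobi] macro 4: S0 reads c2=5 → after 1×micro: 0; S1 reads c1=8 → after 2×micro: 16; S2 reads c1=8 → after 1×micro: 1 ⇒ (c0=0, c1=16, c2=1)
[Jacobi] macro 5: S0 reads c2=1 → after 1×micro: 4; S1 reads c1=16 → after 2×micro: 32; S2 reads c1=16 → after 1×micro: 2 ⇒ (c0=4, c1=32, c2=2)
[Gauss-Seidel] macro 1: S0 reads c2=0 → after 1×micro: 4; S1 reads c1=1 → after 2×micro: 2; S2 reads c1=2 → after 1×micro: 1 ⇒ (c0=4, c1=2, c2=1)
[Gauss-Seidel] macro 2: S0 reads c2=1 → after 1×micro: 4; S1 reads c1=2 → after 2×micro: 4; S2 reads c1=4 → after 1×micro: 5 ⇒ (c0=4, c1=4, c2=5)
[Gauss-Seidel] macro 3: S0 reads c2=5 → after 1×micro: 0; S1 reads c1=4 → after 2×micro: 8; S2 reads c1=8 → after 1×micro: 1 ⇒ (c0=0, c1=8, c2=1)
[Gauss-Seidel] macro 4: S0 reads c2=1 → after 1×micro: 4; S1 reads c1=8 → after 2×micro: 16; S2 reads c1=16 → after 1×micro: 2 ⇒ (c0=4, c1=16, c2=2)
[Gauss-Seidel] macro 5: S0 reads c2=2 → after 1×micro: 0; S1 reads c1=16 → after 2×micro: 32; S2 reads c1=32 → after 1×micro: 1 ⇒ (c0=0, c1=32, c2=1)

first divergence at macro-step: 1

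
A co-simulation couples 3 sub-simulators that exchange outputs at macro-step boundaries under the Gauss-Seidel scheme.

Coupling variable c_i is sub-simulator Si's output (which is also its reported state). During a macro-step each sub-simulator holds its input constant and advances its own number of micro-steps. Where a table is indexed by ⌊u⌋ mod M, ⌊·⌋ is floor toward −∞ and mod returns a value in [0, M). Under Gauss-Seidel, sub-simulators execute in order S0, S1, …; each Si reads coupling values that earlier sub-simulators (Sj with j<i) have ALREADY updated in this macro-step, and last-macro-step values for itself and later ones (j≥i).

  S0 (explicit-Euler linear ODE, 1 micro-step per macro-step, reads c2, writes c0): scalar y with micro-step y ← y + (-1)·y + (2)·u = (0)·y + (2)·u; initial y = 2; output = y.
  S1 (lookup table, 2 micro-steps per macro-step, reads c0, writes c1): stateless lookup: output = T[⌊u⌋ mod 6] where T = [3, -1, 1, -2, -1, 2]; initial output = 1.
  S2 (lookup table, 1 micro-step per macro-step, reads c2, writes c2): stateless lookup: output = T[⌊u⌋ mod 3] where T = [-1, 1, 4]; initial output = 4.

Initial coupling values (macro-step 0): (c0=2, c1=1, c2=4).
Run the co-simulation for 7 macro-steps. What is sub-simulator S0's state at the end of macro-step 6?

S0 state at macro-step 6 = 2

macro 1: S0 reads c2=4 → after 1×micro: 8; S1 reads c0=8 → after 2×micro: 1; S2 reads c2=4 → after 1×micro: 1 ⇒ (c0=8, c1=1, c2=1)
macro 2: S0 reads c2=1 → after 1×micro: 2; S1 reads c0=2 → after 2×micro: 1; S2 reads c2=1 → after 1×micro: 1 ⇒ (c0=2, c1=1, c2=1)
macro 3: S0 reads c2=1 → after 1×micro: 2; S1 reads c0=2 → after 2×micro: 1; S2 reads c2=1 → after 1×micro: 1 ⇒ (c0=2, c1=1, c2=1)
macro 4: S0 reads c2=1 → after 1×micro: 2; S1 reads c0=2 → after 2×micro: 1; S2 reads c2=1 → after 1×micro: 1 ⇒ (c0=2, c1=1, c2=1)
macro 5: S0 reads c2=1 → after 1×micro: 2; S1 reads c0=2 → after 2×micro: 1; S2 reads c2=1 → after 1×micro: 1 ⇒ (c0=2, c1=1, c2=1)
macro 6: S0 reads c2=1 → after 1×micro: 2; S1 reads c0=2 → after 2×micro: 1; S2 reads c2=1 → after 1×micro: 1 ⇒ (c0=2, c1=1, c2=1)
macro 7: S0 reads c2=1 → after 1×micro: 2; S1 reads c0=2 → after 2×micro: 1; S2 reads c2=1 → after 1×micro: 1 ⇒ (c0=2, c1=1, c2=1)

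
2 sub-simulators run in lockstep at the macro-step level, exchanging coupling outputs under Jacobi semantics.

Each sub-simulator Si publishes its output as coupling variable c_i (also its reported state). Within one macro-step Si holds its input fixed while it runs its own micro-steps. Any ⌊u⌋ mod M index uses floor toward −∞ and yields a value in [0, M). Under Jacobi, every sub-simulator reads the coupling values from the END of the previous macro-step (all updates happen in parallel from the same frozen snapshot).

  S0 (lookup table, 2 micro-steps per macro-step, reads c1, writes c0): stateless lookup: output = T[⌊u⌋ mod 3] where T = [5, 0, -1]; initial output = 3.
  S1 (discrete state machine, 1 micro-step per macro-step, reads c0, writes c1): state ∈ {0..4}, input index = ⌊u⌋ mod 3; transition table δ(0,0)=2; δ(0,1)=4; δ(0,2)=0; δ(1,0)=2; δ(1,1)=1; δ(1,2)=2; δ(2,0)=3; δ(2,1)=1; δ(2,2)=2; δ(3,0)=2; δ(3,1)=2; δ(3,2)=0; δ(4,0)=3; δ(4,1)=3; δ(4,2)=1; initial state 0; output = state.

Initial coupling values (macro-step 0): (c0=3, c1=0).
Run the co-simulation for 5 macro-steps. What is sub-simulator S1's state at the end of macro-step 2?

macro 1: S0 reads c1=0 → after 2×micro: 5; S1 reads c0=3 → after 1×micro: 2 ⇒ (c0=5, c1=2)
macro 2: S0 reads c1=2 → after 2×micro: -1; S1 reads c0=5 → after 1×micro: 2 ⇒ (c0=-1, c1=2)
macro 3: S0 reads c1=2 → after 2×micro: -1; S1 reads c0=-1 → after 1×micro: 2 ⇒ (c0=-1, c1=2)
macro 4: S0 reads c1=2 → after 2×micro: -1; S1 reads c0=-1 → after 1×micro: 2 ⇒ (c0=-1, c1=2)
macro 5: S0 reads c1=2 → after 2×micro: -1; S1 reads c0=-1 → after 1×micro: 2 ⇒ (c0=-1, c1=2)

S1 state at macro-step 2 = 2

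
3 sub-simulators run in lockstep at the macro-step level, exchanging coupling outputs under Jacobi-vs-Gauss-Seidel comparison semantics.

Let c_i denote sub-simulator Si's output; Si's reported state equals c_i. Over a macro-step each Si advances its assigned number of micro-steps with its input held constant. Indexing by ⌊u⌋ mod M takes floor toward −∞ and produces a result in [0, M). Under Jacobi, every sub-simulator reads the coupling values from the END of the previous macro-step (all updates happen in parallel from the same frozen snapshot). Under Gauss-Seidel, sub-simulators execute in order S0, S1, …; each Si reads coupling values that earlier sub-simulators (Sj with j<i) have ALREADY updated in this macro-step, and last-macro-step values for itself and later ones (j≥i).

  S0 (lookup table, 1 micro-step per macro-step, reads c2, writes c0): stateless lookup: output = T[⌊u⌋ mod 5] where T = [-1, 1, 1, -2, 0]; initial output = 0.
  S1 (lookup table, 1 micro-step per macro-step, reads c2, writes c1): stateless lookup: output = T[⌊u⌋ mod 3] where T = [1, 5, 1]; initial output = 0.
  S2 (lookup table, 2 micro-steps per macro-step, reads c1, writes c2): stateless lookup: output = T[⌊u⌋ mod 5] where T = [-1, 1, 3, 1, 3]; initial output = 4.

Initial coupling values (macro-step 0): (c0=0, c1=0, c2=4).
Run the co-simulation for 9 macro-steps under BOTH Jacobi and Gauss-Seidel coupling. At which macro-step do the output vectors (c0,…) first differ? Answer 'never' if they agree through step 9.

[Jacobi] macro 1: S0 reads c2=4 → after 1×micro: 0; S1 reads c2=4 → after 1×micro: 5; S2 reads c1=0 → after 2×micro: -1 ⇒ (c0=0, c1=5, c2=-1)
[Jacobi] macro 2: S0 reads c2=-1 → after 1×micro: 0; S1 reads c2=-1 → after 1×micro: 1; S2 reads c1=5 → after 2×micro: -1 ⇒ (c0=0, c1=1, c2=-1)
[Jacobi] macro 3: S0 reads c2=-1 → after 1×micro: 0; S1 reads c2=-1 → after 1×micro: 1; S2 reads c1=1 → after 2×micro: 1 ⇒ (c0=0, c1=1, c2=1)
[Jacobi] macro 4: S0 reads c2=1 → after 1×micro: 1; S1 reads c2=1 → after 1×micro: 5; S2 reads c1=1 → after 2×micro: 1 ⇒ (c0=1, c1=5, c2=1)
[Jacobi] macro 5: S0 reads c2=1 → after 1×micro: 1; S1 reads c2=1 → after 1×micro: 5; S2 reads c1=5 → after 2×micro: -1 ⇒ (c0=1, c1=5, c2=-1)
[Jacobi] macro 6: S0 reads c2=-1 → after 1×micro: 0; S1 reads c2=-1 → after 1×micro: 1; S2 reads c1=5 → after 2×micro: -1 ⇒ (c0=0, c1=1, c2=-1)
[Jacobi] macro 7: S0 reads c2=-1 → after 1×micro: 0; S1 reads c2=-1 → after 1×micro: 1; S2 reads c1=1 → after 2×micro: 1 ⇒ (c0=0, c1=1, c2=1)
[Jacobi] macro 8: S0 reads c2=1 → after 1×micro: 1; S1 reads c2=1 → after 1×micro: 5; S2 reads c1=1 → after 2×micro: 1 ⇒ (c0=1, c1=5, c2=1)
[Jacobi] macro 9: S0 reads c2=1 → after 1×micro: 1; S1 reads c2=1 → after 1×micro: 5; S2 reads c1=5 → after 2×micro: -1 ⇒ (c0=1, c1=5, c2=-1)
[Gauss-Seidel] macro 1: S0 reads c2=4 → after 1×micro: 0; S1 reads c2=4 → after 1×micro: 5; S2 reads c1=5 → after 2×micro: -1 ⇒ (c0=0, c1=5, c2=-1)
[Gauss-Seidel] macro 2: S0 reads c2=-1 → after 1×micro: 0; S1 reads c2=-1 → after 1×micro: 1; S2 reads c1=1 → after 2×micro: 1 ⇒ (c0=0, c1=1, c2=1)
[Gauss-Seidel] macro 3: S0 reads c2=1 → after 1×micro: 1; S1 reads c2=1 → after 1×micro: 5; S2 reads c1=5 → after 2×micro: -1 ⇒ (c0=1, c1=5, c2=-1)
[Gauss-Seidel] macro 4: S0 reads c2=-1 → after 1×micro: 0; S1 reads c2=-1 → after 1×micro: 1; S2 reads c1=1 → after 2×micro: 1 ⇒ (c0=0, c1=1, c2=1)
[Gauss-Seidel] macro 5: S0 reads c2=1 → after 1×micro: 1; S1 reads c2=1 → after 1×micro: 5; S2 reads c1=5 → after 2×micro: -1 ⇒ (c0=1, c1=5, c2=-1)
[Gauss-Seidel] macro 6: S0 reads c2=-1 → after 1×micro: 0; S1 reads c2=-1 → after 1×micro: 1; S2 reads c1=1 → after 2×micro: 1 ⇒ (c0=0, c1=1, c2=1)
[Gauss-Seidel] macro 7: S0 reads c2=1 → after 1×micro: 1; S1 reads c2=1 → after 1×micro: 5; S2 reads c1=5 → after 2×micro: -1 ⇒ (c0=1, c1=5, c2=-1)
[Gauss-Seidel] macro 8: S0 reads c2=-1 → after 1×micro: 0; S1 reads c2=-1 → after 1×micro: 1; S2 reads c1=1 → after 2×micro: 1 ⇒ (c0=0, c1=1, c2=1)
[Gauss-Seidel] macro 9: S0 reads c2=1 → after 1×micro: 1; S1 reads c2=1 → after 1×micro: 5; S2 reads c1=5 → after 2×micro: -1 ⇒ (c0=1, c1=5, c2=-1)

first divergence at macro-step: 2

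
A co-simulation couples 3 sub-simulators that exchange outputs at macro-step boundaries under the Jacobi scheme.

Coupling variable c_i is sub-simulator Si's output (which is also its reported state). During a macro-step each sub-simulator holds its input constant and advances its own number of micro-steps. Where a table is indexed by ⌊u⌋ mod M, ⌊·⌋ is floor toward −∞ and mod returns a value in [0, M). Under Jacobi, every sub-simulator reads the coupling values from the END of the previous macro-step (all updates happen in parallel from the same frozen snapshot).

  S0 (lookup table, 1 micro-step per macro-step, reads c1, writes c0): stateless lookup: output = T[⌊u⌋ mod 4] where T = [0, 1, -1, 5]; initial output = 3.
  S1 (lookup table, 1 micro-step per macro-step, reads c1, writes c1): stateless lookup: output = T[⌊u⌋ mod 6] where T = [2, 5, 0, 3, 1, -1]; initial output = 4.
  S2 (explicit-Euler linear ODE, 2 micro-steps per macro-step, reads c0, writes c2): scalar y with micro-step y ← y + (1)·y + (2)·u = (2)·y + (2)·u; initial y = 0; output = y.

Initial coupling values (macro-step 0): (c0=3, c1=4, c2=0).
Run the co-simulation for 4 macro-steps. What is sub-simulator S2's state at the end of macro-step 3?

macro 1: S0 reads c1=4 → after 1×micro: 0; S1 reads c1=4 → after 1×micro: 1; S2 reads c0=3 → after 2×micro: 18 ⇒ (c0=0, c1=1, c2=18)
macro 2: S0 reads c1=1 → after 1×micro: 1; S1 reads c1=1 → after 1×micro: 5; S2 reads c0=0 → after 2×micro: 72 ⇒ (c0=1, c1=5, c2=72)
macro 3: S0 reads c1=5 → after 1×micro: 1; S1 reads c1=5 → after 1×micro: -1; S2 reads c0=1 → after 2×micro: 294 ⇒ (c0=1, c1=-1, c2=294)
macro 4: S0 reads c1=-1 → after 1×micro: 5; S1 reads c1=-1 → after 1×micro: -1; S2 reads c0=1 → after 2×micro: 1182 ⇒ (c0=5, c1=-1, c2=1182)

S2 state at macro-step 3 = 294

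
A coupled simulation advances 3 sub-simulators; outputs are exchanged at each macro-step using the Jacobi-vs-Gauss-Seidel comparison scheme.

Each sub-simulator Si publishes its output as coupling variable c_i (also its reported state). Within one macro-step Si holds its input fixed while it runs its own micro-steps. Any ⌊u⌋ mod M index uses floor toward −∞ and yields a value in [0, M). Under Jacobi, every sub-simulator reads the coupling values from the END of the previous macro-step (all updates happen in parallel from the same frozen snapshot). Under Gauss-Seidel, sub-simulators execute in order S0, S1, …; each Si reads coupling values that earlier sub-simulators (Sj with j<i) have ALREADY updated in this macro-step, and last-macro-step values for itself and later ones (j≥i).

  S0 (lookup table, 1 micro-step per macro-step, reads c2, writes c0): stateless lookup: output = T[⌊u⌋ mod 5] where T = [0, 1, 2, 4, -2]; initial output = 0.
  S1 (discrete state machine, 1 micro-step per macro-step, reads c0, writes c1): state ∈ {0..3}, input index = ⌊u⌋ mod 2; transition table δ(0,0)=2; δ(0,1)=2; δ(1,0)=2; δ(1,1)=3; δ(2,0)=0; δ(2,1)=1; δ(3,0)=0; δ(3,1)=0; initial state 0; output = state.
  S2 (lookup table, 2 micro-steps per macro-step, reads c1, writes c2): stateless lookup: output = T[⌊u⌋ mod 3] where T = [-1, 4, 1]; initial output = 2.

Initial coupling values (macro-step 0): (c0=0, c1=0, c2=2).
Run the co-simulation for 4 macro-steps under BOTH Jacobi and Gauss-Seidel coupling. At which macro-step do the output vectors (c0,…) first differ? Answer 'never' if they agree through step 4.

[Jacobi] macro 1: S0 reads c2=2 → after 1×micro: 2; S1 reads c0=0 → after 1×micro: 2; S2 reads c1=0 → after 2×micro: -1 ⇒ (c0=2, c1=2, c2=-1)
[Jacobi] macro 2: S0 reads c2=-1 → after 1×micro: -2; S1 reads c0=2 → after 1×micro: 0; S2 reads c1=2 → after 2×micro: 1 ⇒ (c0=-2, c1=0, c2=1)
[Jacobi] macro 3: S0 reads c2=1 → after 1×micro: 1; S1 reads c0=-2 → after 1×micro: 2; S2 reads c1=0 → after 2×micro: -1 ⇒ (c0=1, c1=2, c2=-1)
[Jacobi] macro 4: S0 reads c2=-1 → after 1×micro: -2; S1 reads c0=1 → after 1×micro: 1; S2 reads c1=2 → after 2×micro: 1 ⇒ (c0=-2, c1=1, c2=1)
[Gauss-Seidel] macro 1: S0 reads c2=2 → after 1×micro: 2; S1 reads c0=2 → after 1×micro: 2; S2 reads c1=2 → after 2×micro: 1 ⇒ (c0=2, c1=2, c2=1)
[Gauss-Seidel] macro 2: S0 reads c2=1 → after 1×micro: 1; S1 reads c0=1 → after 1×micro: 1; S2 reads c1=1 → after 2×micro: 4 ⇒ (c0=1, c1=1, c2=4)
[Gauss-Seidel] macro 3: S0 reads c2=4 → after 1×micro: -2; S1 reads c0=-2 → after 1×micro: 2; S2 reads c1=2 → after 2×micro: 1 ⇒ (c0=-2, c1=2, c2=1)
[Gauss-Seidel] macro 4: S0 reads c2=1 → after 1×micro: 1; S1 reads c0=1 → after 1×micro: 1; S2 reads c1=1 → after 2×micro: 4 ⇒ (c0=1, c1=1, c2=4)

first divergence at macro-step: 1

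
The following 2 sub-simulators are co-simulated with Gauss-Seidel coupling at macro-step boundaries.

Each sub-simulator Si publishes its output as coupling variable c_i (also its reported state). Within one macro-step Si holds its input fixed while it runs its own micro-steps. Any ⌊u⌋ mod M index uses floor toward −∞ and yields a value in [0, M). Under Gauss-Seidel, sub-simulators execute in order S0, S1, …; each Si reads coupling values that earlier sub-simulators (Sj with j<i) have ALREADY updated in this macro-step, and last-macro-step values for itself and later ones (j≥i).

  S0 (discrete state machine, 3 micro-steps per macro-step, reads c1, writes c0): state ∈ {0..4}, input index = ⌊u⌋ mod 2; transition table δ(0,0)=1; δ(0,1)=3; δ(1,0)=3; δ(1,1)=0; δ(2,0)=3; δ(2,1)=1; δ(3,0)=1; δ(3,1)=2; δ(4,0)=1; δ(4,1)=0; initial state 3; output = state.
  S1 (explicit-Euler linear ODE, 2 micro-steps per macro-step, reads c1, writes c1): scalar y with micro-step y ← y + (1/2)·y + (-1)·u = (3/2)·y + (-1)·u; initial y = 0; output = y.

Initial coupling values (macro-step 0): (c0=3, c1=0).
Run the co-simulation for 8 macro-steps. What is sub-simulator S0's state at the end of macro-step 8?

S0 state at macro-step 8 = 3

macro 1: S0 reads c1=0 → after 3×micro: 1; S1 reads c1=0 → after 2×micro: 0 ⇒ (c0=1, c1=0)
macro 2: S0 reads c1=0 → after 3×micro: 3; S1 reads c1=0 → after 2×micro: 0 ⇒ (c0=3, c1=0)
macro 3: S0 reads c1=0 → after 3×micro: 1; S1 reads c1=0 → after 2×micro: 0 ⇒ (c0=1, c1=0)
macro 4: S0 reads c1=0 → after 3×micro: 3; S1 reads c1=0 → after 2×micro: 0 ⇒ (c0=3, c1=0)
macro 5: S0 reads c1=0 → after 3×micro: 1; S1 reads c1=0 → after 2×micro: 0 ⇒ (c0=1, c1=0)
macro 6: S0 reads c1=0 → after 3×micro: 3; S1 reads c1=0 → after 2×micro: 0 ⇒ (c0=3, c1=0)
macro 7: S0 reads c1=0 → after 3×micro: 1; S1 reads c1=0 → after 2×micro: 0 ⇒ (c0=1, c1=0)
macro 8: S0 reads c1=0 → after 3×micro: 3; S1 reads c1=0 → after 2×micro: 0 ⇒ (c0=3, c1=0)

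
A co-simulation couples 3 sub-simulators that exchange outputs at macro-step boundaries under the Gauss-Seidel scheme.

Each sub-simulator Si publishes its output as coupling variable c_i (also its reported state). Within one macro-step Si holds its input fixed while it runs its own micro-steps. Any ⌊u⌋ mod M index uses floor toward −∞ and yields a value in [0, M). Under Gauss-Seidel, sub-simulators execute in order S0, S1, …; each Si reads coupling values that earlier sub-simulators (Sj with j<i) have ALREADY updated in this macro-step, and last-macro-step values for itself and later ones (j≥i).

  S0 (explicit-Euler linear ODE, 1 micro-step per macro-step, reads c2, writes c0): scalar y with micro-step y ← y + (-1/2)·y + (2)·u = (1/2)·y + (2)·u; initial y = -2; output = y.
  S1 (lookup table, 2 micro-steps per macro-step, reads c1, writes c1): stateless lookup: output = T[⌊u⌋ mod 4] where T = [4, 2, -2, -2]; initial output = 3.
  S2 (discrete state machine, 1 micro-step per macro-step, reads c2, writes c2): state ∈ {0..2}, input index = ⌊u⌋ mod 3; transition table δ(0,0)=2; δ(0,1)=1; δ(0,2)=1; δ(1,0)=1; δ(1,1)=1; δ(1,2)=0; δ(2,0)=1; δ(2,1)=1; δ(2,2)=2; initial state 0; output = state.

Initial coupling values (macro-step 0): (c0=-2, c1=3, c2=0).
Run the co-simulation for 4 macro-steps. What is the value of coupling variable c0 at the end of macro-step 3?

c0 at macro-step 3 = 23/4

macro 1: S0 reads c2=0 → after 1×micro: -1; S1 reads c1=3 → after 2×micro: -2; S2 reads c2=0 → after 1×micro: 2 ⇒ (c0=-1, c1=-2, c2=2)
macro 2: S0 reads c2=2 → after 1×micro: 7/2; S1 reads c1=-2 → after 2×micro: -2; S2 reads c2=2 → after 1×micro: 2 ⇒ (c0=7/2, c1=-2, c2=2)
macro 3: S0 reads c2=2 → after 1×micro: 23/4; S1 reads c1=-2 → after 2×micro: -2; S2 reads c2=2 → after 1×micro: 2 ⇒ (c0=23/4, c1=-2, c2=2)
macro 4: S0 reads c2=2 → after 1×micro: 55/8; S1 reads c1=-2 → after 2×micro: -2; S2 reads c2=2 → after 1×micro: 2 ⇒ (c0=55/8, c1=-2, c2=2)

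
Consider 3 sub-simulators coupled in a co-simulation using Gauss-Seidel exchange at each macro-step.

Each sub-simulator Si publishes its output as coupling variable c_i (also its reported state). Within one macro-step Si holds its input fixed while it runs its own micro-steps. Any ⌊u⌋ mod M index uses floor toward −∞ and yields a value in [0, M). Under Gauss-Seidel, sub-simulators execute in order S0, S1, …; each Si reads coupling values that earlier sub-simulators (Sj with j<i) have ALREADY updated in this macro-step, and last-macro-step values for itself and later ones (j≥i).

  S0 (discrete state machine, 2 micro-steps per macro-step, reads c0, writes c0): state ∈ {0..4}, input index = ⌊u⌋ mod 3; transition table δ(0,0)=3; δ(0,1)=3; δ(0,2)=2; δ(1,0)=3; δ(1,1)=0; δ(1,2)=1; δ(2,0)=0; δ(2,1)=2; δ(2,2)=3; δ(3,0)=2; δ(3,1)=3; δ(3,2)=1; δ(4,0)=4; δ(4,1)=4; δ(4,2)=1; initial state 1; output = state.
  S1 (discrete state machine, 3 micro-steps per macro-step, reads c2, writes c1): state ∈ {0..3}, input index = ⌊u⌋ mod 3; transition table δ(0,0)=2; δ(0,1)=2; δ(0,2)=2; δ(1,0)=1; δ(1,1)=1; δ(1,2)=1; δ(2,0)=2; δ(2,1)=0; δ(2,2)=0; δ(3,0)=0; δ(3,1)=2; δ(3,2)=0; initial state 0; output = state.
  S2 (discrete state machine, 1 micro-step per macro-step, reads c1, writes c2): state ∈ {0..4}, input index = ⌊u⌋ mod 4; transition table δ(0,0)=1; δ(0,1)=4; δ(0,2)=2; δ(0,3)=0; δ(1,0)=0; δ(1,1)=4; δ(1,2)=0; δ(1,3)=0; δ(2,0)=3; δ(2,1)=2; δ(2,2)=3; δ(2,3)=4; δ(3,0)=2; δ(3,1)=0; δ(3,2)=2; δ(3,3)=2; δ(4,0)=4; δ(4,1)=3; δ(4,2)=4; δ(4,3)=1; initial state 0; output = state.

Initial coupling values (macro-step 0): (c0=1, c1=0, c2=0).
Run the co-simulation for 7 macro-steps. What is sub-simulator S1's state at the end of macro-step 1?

S1 state at macro-step 1 = 2

macro 1: S0 reads c0=1 → after 2×micro: 3; S1 reads c2=0 → after 3×micro: 2; S2 reads c1=2 → after 1×micro: 2 ⇒ (c0=3, c1=2, c2=2)
macro 2: S0 reads c0=3 → after 2×micro: 0; S1 reads c2=2 → after 3×micro: 0; S2 reads c1=0 → after 1×micro: 3 ⇒ (c0=0, c1=0, c2=3)
macro 3: S0 reads c0=0 → after 2×micro: 2; S1 reads c2=3 → after 3×micro: 2; S2 reads c1=2 → after 1×micro: 2 ⇒ (c0=2, c1=2, c2=2)
macro 4: S0 reads c0=2 → after 2×micro: 1; S1 reads c2=2 → after 3×micro: 0; S2 reads c1=0 → after 1×micro: 3 ⇒ (c0=1, c1=0, c2=3)
macro 5: S0 reads c0=1 → after 2×micro: 3; S1 reads c2=3 → after 3×micro: 2; S2 reads c1=2 → after 1×micro: 2 ⇒ (c0=3, c1=2, c2=2)
macro 6: S0 reads c0=3 → after 2×micro: 0; S1 reads c2=2 → after 3×micro: 0; S2 reads c1=0 → after 1×micro: 3 ⇒ (c0=0, c1=0, c2=3)
macro 7: S0 reads c0=0 → after 2×micro: 2; S1 reads c2=3 → after 3×micro: 2; S2 reads c1=2 → after 1×micro: 2 ⇒ (c0=2, c1=2, c2=2)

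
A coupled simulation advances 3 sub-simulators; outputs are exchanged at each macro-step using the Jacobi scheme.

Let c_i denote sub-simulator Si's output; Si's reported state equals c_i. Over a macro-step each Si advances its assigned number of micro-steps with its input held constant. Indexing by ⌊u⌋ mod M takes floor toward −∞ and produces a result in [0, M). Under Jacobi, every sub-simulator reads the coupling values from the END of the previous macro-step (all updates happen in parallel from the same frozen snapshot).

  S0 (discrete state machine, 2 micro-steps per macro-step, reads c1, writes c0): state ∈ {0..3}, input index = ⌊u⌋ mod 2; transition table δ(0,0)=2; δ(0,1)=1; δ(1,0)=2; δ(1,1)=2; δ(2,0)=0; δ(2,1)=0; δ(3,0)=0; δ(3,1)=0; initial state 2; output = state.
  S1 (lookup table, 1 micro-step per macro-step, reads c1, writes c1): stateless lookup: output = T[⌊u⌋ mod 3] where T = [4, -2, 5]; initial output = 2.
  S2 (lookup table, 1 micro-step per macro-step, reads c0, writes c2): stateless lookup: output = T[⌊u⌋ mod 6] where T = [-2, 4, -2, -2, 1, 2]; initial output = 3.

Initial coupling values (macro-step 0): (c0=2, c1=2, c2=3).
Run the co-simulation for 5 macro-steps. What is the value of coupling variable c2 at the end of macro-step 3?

macro 1: S0 reads c1=2 → after 2×micro: 2; S1 reads c1=2 → after 1×micro: 5; S2 reads c0=2 → after 1×micro: -2 ⇒ (c0=2, c1=5, c2=-2)
macro 2: S0 reads c1=5 → after 2×micro: 1; S1 reads c1=5 → after 1×micro: 5; S2 reads c0=2 → after 1×micro: -2 ⇒ (c0=1, c1=5, c2=-2)
macro 3: S0 reads c1=5 → after 2×micro: 0; S1 reads c1=5 → after 1×micro: 5; S2 reads c0=1 → after 1×micro: 4 ⇒ (c0=0, c1=5, c2=4)
macro 4: S0 reads c1=5 → after 2×micro: 2; S1 reads c1=5 → after 1×micro: 5; S2 reads c0=0 → after 1×micro: -2 ⇒ (c0=2, c1=5, c2=-2)
macro 5: S0 reads c1=5 → after 2×micro: 1; S1 reads c1=5 → after 1×micro: 5; S2 reads c0=2 → after 1×micro: -2 ⇒ (c0=1, c1=5, c2=-2)

c2 at macro-step 3 = 4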